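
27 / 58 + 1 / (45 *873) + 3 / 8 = 7660807 / 9114120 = 0.84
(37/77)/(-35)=-37/2695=-0.01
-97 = -97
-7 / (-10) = 7 / 10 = 0.70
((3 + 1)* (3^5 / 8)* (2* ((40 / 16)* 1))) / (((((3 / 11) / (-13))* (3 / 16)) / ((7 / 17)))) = -1081080 / 17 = -63592.94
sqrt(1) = 1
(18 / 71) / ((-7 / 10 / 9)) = -1620 / 497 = -3.26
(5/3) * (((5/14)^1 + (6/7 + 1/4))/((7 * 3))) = 205/1764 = 0.12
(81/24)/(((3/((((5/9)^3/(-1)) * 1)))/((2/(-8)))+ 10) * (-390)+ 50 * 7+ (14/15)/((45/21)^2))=-91125/832776032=-0.00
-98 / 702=-49 / 351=-0.14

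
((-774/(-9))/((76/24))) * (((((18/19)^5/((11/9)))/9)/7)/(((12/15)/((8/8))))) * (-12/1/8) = -1828157040/3622532837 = -0.50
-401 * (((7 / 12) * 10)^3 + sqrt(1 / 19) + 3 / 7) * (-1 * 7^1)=2807 * sqrt(19) / 19 + 120609973 / 216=559023.47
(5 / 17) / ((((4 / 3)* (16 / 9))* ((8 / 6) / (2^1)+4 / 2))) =405 / 8704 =0.05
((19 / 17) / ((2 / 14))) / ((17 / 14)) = 1862 / 289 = 6.44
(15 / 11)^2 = 1.86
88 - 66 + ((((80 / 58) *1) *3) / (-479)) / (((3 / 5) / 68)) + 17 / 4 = 1404155 / 55564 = 25.27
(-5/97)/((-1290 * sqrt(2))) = sqrt(2)/50052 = 0.00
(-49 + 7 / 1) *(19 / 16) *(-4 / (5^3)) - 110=-27101 / 250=-108.40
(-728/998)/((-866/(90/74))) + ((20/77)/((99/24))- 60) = -1217538340910/20313971139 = -59.94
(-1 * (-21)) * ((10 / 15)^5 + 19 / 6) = 11221 / 162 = 69.27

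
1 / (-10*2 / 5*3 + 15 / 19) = -19 / 213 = -0.09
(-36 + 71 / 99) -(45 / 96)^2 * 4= -916483 / 25344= -36.16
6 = 6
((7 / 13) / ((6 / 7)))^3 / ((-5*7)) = -16807 / 2372760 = -0.01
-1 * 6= -6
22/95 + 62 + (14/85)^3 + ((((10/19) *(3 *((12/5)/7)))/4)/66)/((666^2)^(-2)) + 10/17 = 362472460767849022/898464875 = 403435316.01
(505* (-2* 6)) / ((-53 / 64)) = 387840 / 53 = 7317.74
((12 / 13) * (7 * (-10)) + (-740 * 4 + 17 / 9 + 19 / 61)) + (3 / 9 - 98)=-3120.08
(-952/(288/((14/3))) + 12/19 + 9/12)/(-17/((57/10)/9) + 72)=-28819/92664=-0.31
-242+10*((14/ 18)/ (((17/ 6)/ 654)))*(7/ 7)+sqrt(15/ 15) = 26423/ 17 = 1554.29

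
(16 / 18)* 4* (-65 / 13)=-17.78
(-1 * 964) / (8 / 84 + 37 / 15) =-101220 / 269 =-376.28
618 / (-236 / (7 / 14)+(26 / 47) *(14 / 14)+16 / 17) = -246891 / 187967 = -1.31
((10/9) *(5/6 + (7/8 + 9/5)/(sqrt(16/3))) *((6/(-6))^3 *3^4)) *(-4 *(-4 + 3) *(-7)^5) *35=176473500 + 566479935 *sqrt(3)/4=421766507.22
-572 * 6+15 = -3417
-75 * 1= -75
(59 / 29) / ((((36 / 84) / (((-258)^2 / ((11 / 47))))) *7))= 61527324 / 319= 192875.62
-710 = -710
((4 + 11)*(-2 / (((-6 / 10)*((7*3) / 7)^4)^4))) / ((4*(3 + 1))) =-3125 / 9298091736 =-0.00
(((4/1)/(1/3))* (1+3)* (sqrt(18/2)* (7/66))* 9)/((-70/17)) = -1836/55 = -33.38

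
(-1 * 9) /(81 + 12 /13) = -39 /355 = -0.11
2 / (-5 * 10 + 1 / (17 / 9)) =-34 / 841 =-0.04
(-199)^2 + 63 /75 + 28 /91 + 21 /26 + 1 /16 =205935693 /5200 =39603.02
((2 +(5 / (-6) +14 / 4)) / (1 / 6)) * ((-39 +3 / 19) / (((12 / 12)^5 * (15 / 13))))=-89544 / 95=-942.57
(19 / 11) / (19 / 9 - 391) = -171 / 38500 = -0.00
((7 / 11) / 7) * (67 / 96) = 67 / 1056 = 0.06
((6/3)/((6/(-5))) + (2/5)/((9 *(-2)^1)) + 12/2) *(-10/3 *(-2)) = 776/27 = 28.74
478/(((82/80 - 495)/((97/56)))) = -231830/138313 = -1.68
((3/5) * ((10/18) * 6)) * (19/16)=2.38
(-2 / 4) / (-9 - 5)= 1 / 28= 0.04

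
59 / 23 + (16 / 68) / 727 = 729273 / 284257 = 2.57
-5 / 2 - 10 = -25 / 2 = -12.50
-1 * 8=-8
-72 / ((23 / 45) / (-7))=22680 / 23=986.09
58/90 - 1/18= 53/90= 0.59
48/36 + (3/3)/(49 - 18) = 127/93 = 1.37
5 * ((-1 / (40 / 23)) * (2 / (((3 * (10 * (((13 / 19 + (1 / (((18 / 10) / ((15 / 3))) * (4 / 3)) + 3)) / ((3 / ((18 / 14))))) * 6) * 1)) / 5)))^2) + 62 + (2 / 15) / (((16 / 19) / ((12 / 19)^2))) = 330326813347 / 5322554550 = 62.06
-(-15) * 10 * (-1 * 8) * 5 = -6000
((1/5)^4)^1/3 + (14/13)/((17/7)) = 183971/414375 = 0.44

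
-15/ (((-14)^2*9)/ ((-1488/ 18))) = 310/ 441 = 0.70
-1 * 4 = -4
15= 15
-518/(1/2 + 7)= -1036/15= -69.07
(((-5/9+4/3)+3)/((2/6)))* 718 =24412/3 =8137.33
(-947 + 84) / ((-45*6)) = 863 / 270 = 3.20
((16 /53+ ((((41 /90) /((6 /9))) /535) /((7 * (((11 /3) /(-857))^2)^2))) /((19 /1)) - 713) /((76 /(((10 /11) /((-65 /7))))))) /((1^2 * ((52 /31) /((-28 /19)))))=6696839962205365707 /211738862779358200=31.63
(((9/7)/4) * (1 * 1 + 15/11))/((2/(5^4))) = 237.42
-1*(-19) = 19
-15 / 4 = -3.75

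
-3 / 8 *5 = -15 / 8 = -1.88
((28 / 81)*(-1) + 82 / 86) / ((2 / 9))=2117 / 774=2.74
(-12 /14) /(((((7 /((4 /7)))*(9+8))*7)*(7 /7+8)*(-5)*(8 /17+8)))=1 /648270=0.00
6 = 6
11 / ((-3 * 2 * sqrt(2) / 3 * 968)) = -sqrt(2) / 352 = -0.00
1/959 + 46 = 44115/959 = 46.00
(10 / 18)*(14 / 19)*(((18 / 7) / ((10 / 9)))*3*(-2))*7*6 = -4536 / 19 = -238.74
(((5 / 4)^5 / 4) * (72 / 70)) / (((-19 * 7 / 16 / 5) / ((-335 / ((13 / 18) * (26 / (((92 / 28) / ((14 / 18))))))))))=17552953125 / 493415104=35.57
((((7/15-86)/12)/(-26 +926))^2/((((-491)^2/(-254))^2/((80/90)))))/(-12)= -26549769481/5147896121217733500000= -0.00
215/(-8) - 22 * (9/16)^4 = -952811/32768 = -29.08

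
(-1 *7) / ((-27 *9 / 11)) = 77 / 243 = 0.32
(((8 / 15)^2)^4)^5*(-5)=-1329227995784915872903807060280344576 / 22114664641880024284546379931271076202392578125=-0.00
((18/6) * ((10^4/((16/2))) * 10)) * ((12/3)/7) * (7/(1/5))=750000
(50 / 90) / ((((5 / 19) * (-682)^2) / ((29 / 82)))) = 551 / 343261512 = 0.00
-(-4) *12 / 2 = 24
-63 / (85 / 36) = -2268 / 85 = -26.68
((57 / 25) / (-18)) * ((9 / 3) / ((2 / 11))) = -2.09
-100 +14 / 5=-486 / 5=-97.20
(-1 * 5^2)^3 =-15625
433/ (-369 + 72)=-433/ 297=-1.46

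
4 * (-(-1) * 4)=16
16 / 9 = 1.78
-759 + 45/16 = -12099/16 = -756.19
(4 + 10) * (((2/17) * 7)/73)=196/1241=0.16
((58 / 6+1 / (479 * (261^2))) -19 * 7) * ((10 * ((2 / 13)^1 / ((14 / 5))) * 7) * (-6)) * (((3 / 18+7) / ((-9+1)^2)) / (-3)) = -4326188729675 / 40722188832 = -106.24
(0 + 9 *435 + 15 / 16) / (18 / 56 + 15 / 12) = 438585 / 176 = 2491.96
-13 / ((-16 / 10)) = 65 / 8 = 8.12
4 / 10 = 2 / 5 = 0.40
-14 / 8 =-7 / 4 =-1.75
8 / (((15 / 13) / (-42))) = -1456 / 5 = -291.20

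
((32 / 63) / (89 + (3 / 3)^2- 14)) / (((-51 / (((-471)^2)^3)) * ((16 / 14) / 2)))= -2503739563152.46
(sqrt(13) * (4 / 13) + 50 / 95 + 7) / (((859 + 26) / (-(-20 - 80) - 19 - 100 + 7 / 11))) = -2626 / 16815 - 808 * sqrt(13) / 126555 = -0.18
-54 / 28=-1.93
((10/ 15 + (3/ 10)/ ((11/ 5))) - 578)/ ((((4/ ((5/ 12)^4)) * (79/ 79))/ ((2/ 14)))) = -23809375/ 38320128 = -0.62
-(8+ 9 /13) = -113 /13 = -8.69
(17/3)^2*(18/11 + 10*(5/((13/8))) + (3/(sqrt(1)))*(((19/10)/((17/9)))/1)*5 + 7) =4504133/2574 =1749.86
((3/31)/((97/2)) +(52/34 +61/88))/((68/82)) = 410297291/152948048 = 2.68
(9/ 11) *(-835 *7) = -52605/ 11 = -4782.27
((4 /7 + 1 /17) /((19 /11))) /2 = 825 /4522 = 0.18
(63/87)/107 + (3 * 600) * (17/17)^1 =5585421/3103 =1800.01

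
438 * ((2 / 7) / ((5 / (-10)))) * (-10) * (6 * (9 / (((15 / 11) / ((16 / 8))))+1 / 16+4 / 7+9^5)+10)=886980043.22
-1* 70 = -70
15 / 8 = 1.88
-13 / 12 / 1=-13 / 12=-1.08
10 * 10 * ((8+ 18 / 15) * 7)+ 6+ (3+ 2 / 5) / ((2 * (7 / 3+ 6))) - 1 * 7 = 1609801 / 250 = 6439.20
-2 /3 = -0.67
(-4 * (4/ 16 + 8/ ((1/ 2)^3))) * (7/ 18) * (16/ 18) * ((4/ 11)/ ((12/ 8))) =-57568/ 2673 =-21.54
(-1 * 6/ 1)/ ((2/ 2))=-6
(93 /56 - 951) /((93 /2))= -17721 /868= -20.42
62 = 62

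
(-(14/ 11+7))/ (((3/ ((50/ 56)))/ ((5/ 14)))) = -1625/ 1848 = -0.88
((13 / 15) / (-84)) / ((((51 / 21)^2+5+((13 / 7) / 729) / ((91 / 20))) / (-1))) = 7371 / 7786120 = 0.00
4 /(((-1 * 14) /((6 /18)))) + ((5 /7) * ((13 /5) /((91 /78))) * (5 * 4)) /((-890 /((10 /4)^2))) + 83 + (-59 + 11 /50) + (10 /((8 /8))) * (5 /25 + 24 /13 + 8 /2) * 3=1745740219 /8503950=205.29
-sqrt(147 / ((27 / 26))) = -7 * sqrt(26) / 3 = -11.90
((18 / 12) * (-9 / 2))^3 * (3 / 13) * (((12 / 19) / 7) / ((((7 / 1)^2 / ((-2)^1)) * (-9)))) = -19683 / 677768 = -0.03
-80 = -80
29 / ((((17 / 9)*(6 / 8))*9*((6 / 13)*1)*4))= 1.23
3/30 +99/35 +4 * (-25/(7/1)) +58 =653/14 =46.64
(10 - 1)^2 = 81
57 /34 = 1.68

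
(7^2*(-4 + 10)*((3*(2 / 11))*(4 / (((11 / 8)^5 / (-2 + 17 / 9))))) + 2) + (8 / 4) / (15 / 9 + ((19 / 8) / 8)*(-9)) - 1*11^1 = -25.49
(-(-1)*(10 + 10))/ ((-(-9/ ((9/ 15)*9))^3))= 108/ 25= 4.32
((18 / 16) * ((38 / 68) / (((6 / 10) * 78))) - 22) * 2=-155489 / 3536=-43.97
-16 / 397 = -0.04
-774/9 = -86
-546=-546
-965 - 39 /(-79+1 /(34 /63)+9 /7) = -17413793 /18055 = -964.49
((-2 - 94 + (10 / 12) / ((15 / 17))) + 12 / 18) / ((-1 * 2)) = 1699 / 36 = 47.19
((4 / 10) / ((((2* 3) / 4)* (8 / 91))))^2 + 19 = 25381 / 900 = 28.20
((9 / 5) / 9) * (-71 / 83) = -71 / 415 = -0.17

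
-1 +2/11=-9/11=-0.82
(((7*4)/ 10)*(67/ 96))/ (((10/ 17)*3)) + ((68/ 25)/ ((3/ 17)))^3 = 49448690687/ 13500000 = 3662.87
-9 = -9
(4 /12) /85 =1 /255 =0.00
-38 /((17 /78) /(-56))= 9763.76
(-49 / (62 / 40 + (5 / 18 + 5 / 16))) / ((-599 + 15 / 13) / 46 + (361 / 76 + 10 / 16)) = 1223040 / 407159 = 3.00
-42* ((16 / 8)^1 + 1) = -126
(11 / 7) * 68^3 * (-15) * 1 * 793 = -41141855040 / 7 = -5877407862.86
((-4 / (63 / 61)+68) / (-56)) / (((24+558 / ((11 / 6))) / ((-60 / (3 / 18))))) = 55550 / 44247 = 1.26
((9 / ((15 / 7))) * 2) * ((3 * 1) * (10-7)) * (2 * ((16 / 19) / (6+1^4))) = 1728 / 95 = 18.19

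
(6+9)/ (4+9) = 15/ 13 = 1.15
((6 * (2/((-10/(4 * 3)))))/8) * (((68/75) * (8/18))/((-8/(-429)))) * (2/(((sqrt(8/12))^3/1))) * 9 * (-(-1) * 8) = -525096 * sqrt(6)/125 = -10289.74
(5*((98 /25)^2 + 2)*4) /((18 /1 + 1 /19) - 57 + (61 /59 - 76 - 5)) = -8111556 /2777125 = -2.92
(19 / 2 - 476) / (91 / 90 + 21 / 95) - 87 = -981024 / 2107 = -465.60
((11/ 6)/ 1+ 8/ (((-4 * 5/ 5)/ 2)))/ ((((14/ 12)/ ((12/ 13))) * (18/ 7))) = -2/ 3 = -0.67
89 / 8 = 11.12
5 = 5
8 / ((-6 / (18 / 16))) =-3 / 2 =-1.50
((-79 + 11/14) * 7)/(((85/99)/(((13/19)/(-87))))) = 93951/18734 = 5.01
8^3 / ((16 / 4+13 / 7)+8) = 3584 / 97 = 36.95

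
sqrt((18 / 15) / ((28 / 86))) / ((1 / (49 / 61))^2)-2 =-2 + 343*sqrt(4515) / 18605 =-0.76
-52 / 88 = -13 / 22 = -0.59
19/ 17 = 1.12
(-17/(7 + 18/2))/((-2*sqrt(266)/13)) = 221*sqrt(266)/8512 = 0.42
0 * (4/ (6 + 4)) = 0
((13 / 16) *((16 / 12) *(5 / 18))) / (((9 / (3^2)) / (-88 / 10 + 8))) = -13 / 54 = -0.24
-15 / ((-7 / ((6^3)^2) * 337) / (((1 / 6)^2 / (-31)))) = -19440 / 73129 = -0.27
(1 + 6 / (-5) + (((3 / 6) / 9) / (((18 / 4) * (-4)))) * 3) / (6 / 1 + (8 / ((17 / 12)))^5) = -160443841 / 4407612903720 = -0.00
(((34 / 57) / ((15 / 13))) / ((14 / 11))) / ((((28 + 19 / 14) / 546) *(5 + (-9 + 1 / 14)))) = -1126216 / 585675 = -1.92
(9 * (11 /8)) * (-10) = -495 /4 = -123.75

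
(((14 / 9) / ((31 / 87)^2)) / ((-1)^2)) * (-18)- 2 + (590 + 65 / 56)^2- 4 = 1052516624097 / 3013696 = 349244.46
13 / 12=1.08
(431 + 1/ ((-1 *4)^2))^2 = 47568609/ 256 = 185814.88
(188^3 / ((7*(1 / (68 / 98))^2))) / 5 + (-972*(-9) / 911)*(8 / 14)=6998030476912 / 76555885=91410.74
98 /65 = 1.51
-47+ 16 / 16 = -46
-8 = -8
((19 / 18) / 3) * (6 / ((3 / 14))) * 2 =532 / 27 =19.70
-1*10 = -10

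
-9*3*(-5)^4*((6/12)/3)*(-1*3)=16875/2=8437.50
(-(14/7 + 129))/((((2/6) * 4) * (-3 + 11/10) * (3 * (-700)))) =-131/5320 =-0.02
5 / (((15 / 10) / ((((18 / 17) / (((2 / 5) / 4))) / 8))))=75 / 17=4.41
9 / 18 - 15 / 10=-1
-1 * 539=-539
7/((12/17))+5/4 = 67/6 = 11.17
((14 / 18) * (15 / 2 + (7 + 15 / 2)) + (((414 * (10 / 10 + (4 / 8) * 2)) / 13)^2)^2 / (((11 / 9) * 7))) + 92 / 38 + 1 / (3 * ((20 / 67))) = 14467537765196623 / 7521253740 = 1923554.01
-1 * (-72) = 72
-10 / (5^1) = -2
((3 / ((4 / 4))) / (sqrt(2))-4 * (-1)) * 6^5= 11664 * sqrt(2)+ 31104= 47599.39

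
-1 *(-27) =27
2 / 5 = 0.40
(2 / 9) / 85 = 2 / 765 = 0.00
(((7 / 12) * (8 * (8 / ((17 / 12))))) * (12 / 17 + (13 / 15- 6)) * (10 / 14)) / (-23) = 72256 / 19941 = 3.62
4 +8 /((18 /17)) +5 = 149 /9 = 16.56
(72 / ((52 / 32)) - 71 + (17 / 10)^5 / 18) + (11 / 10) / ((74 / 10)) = -22298548783 / 865800000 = -25.75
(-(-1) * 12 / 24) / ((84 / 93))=31 / 56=0.55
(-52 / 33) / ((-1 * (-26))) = -2 / 33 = -0.06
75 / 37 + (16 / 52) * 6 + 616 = 298159 / 481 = 619.87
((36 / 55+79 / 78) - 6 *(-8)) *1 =213073 / 4290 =49.67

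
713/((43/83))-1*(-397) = 76250/43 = 1773.26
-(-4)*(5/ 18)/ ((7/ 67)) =670/ 63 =10.63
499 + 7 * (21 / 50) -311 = 9547 / 50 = 190.94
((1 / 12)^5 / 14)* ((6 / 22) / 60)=1 / 766402560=0.00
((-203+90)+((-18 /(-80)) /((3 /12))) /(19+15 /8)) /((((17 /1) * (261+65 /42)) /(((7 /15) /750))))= -4621631 /293490496875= -0.00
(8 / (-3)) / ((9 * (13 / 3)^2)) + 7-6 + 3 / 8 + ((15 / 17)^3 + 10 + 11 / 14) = 12.83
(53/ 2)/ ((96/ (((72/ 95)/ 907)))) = 159/ 689320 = 0.00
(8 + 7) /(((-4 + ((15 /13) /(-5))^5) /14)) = -52.49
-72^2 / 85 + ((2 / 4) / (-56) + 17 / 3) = -55.33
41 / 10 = 4.10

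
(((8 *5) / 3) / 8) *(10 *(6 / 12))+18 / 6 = 34 / 3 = 11.33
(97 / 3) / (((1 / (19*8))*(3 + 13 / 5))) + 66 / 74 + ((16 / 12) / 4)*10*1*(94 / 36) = 6204292 / 6993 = 887.21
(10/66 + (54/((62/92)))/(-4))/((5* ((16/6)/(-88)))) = 20338/155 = 131.21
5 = 5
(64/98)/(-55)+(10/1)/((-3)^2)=26662/24255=1.10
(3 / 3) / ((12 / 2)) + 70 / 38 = 229 / 114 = 2.01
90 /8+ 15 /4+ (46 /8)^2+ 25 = 1169 /16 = 73.06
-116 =-116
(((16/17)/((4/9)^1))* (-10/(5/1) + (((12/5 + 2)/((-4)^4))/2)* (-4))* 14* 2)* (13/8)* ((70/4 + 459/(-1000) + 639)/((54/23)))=-297961357421/5440000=-54772.31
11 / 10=1.10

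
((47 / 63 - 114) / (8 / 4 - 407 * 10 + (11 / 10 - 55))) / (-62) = -35675 / 80500707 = -0.00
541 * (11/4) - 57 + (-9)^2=6047/4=1511.75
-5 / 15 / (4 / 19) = -19 / 12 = -1.58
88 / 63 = 1.40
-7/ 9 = -0.78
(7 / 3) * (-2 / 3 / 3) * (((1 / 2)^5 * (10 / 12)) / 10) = -7 / 5184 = -0.00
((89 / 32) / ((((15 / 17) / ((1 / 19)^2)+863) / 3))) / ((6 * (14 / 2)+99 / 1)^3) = 0.00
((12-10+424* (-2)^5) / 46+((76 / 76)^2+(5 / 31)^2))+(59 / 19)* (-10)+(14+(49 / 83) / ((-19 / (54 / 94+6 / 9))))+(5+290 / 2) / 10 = -1454660983421 / 4914756771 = -295.98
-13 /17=-0.76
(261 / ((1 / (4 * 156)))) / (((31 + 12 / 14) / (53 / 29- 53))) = -58339008 / 223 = -261609.90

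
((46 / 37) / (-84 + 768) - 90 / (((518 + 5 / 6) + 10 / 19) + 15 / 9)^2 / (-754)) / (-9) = -3399857733991 / 16830545840943822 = -0.00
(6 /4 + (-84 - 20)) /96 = -1.07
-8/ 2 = -4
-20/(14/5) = -50/7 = -7.14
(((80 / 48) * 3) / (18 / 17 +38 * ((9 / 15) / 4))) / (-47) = -850 / 54003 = -0.02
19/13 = 1.46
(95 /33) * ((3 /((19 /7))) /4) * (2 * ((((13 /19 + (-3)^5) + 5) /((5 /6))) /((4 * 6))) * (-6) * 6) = 284067 /418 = 679.59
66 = 66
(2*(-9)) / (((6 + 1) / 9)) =-23.14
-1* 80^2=-6400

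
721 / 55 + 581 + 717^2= 28307571 / 55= 514683.11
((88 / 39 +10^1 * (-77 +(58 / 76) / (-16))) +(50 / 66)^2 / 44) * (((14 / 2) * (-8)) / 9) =254574028373 / 53258634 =4779.96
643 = 643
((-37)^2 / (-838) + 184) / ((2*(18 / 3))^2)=50941 / 40224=1.27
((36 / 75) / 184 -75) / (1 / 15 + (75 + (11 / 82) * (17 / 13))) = -137908953 / 138358915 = -1.00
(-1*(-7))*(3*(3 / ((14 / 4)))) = 18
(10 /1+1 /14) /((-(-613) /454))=32007 /4291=7.46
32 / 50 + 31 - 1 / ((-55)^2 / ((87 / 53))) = 5072596 / 160325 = 31.64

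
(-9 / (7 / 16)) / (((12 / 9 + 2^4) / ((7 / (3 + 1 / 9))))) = -243 / 91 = -2.67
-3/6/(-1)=1/2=0.50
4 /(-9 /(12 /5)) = -16 /15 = -1.07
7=7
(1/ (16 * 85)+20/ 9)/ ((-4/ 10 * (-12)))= 27209/ 58752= 0.46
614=614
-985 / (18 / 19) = -18715 / 18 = -1039.72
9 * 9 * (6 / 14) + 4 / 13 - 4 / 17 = 53815 / 1547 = 34.79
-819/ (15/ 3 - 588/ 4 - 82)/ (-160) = -117/ 5120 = -0.02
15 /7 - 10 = -55 /7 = -7.86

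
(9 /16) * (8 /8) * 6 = 27 /8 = 3.38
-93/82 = -1.13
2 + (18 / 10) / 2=2.90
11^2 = 121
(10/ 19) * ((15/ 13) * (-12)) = -1800/ 247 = -7.29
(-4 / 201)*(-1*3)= 4 / 67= 0.06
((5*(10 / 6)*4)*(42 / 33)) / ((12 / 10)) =35.35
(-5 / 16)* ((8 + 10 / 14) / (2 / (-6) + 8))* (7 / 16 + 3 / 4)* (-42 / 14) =1.27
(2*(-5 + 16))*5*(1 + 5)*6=3960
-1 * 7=-7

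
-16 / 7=-2.29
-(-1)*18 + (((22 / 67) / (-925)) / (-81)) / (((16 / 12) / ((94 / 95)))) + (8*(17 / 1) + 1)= 24639711142 / 158965875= 155.00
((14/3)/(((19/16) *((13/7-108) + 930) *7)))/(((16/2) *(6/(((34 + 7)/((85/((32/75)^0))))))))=574/83823345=0.00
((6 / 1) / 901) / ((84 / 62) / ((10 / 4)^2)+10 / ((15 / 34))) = 0.00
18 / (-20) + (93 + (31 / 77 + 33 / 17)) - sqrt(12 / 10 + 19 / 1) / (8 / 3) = 1236269 / 13090 - 3 * sqrt(505) / 40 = 92.76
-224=-224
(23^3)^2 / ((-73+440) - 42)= 148035889 / 325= 455495.04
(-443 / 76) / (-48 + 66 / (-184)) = 10189 / 84531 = 0.12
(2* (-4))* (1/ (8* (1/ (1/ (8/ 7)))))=-7/ 8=-0.88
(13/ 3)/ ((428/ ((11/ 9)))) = 143/ 11556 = 0.01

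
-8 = -8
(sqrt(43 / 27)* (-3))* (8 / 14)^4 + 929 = 929 - 256* sqrt(129) / 7203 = 928.60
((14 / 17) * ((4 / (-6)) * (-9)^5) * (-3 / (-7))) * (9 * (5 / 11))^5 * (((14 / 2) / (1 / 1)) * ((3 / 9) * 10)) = 1016978783625000 / 2737867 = 371449301.09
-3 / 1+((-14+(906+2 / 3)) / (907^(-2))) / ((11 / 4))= 8812215989 / 33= 267036848.15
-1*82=-82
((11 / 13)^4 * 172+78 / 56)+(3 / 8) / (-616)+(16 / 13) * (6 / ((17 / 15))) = 229890963949 / 2392726336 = 96.08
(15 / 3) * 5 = 25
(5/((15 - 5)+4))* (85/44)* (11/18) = 425/1008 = 0.42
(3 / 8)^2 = 9 / 64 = 0.14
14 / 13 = 1.08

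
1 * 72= 72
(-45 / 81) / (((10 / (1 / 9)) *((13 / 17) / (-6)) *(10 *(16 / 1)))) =17 / 56160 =0.00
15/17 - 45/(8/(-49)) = 276.51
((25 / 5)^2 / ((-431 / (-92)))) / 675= 92 / 11637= 0.01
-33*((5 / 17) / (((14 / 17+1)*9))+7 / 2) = -21593 / 186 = -116.09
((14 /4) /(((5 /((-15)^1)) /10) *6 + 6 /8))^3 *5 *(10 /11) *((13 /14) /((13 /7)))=585.68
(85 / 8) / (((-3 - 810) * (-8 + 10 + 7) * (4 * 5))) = -17 / 234144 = -0.00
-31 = -31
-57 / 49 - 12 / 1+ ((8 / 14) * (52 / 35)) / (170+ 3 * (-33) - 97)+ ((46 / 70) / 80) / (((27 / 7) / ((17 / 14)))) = -13963823 / 1058400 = -13.19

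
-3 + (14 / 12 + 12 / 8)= -1 / 3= -0.33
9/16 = 0.56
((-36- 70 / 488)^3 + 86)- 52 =-685401706603 / 14526784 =-47181.93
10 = 10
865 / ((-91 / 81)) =-70065 / 91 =-769.95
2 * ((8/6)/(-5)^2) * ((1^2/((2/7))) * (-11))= -308/75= -4.11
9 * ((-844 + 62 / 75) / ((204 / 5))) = -31619 / 170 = -185.99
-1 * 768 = -768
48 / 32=3 / 2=1.50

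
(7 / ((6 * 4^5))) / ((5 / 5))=7 / 6144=0.00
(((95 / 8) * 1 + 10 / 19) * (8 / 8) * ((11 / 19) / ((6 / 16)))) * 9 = 62205 / 361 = 172.31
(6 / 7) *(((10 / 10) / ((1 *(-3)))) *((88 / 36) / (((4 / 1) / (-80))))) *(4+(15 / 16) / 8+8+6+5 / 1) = 162745 / 504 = 322.91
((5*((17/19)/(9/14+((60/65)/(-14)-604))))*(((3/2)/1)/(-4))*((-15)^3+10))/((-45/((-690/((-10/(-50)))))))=-427607375/596182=-717.24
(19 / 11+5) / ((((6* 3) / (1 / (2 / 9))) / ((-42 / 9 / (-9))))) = 259 / 297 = 0.87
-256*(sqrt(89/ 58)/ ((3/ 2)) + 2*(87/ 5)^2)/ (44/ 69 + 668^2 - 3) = -267397632/ 769732325 - 5888*sqrt(5162)/ 892889497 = -0.35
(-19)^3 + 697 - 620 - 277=-7059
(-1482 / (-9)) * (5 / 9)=2470 / 27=91.48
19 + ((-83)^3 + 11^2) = -571647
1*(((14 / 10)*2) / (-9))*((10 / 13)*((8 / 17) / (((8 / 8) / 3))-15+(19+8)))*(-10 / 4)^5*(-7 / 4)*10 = -14546875 / 2652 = -5485.25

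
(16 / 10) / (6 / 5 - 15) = -8 / 69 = -0.12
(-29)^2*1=841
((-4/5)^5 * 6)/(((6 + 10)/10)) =-768/625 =-1.23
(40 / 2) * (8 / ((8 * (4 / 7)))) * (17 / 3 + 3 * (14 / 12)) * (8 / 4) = 1925 / 3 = 641.67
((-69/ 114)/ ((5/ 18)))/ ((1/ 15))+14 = -355/ 19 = -18.68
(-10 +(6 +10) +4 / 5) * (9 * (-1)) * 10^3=-61200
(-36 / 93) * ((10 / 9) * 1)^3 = -4000 / 7533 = -0.53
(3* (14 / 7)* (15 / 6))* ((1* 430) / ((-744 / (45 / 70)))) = -9675 / 1736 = -5.57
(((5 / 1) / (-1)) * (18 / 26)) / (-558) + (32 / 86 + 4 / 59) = 912181 / 2044822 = 0.45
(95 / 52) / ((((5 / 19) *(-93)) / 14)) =-2527 / 2418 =-1.05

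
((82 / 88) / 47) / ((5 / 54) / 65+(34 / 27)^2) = 388557 / 31105822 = 0.01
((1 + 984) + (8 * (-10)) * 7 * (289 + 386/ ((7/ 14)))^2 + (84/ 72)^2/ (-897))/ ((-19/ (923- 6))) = 18667338198290033/ 613548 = 30425228667.18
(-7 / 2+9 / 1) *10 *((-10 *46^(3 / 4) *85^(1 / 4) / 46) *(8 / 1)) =-2200 *46^(3 / 4) *85^(1 / 4) / 23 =-5130.01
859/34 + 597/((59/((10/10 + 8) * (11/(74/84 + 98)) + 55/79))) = 27931672553/658142522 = 42.44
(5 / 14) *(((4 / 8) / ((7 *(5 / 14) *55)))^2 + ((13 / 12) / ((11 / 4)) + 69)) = 15743753 / 635250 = 24.78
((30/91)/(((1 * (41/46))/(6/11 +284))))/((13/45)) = 194373000/533533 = 364.31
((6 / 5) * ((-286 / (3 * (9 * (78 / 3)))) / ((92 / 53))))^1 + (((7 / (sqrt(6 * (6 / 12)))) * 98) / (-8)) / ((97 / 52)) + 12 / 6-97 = -197233 / 2070-4459 * sqrt(3) / 291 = -121.82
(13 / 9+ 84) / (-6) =-769 / 54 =-14.24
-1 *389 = -389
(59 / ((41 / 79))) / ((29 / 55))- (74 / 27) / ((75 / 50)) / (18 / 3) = 215.30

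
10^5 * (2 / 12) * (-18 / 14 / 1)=-150000 / 7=-21428.57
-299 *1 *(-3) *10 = 8970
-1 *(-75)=75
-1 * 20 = -20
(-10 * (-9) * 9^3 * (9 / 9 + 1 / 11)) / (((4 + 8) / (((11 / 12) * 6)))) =32805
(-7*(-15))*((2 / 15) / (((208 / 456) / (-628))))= -250572 / 13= -19274.77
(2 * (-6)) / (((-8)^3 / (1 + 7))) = 3 / 16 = 0.19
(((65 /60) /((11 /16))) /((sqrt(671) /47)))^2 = 5973136 /730719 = 8.17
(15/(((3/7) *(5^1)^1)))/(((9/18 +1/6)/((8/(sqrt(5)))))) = 84 *sqrt(5)/5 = 37.57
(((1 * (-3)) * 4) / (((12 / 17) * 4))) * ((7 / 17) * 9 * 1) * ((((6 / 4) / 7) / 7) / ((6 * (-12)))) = 3 / 448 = 0.01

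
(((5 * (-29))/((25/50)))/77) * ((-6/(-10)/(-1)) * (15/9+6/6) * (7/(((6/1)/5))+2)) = 10904/231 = 47.20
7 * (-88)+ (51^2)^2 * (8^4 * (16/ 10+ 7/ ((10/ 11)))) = 1288527240184/ 5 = 257705448036.80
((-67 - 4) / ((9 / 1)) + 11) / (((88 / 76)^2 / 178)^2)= 7225908487 / 131769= 54837.70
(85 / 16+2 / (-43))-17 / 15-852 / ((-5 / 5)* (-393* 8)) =5220659 / 1351920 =3.86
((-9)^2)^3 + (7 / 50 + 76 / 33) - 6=531437.44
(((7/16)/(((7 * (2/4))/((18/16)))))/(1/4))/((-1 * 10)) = -9/160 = -0.06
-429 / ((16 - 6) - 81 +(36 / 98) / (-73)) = 1534533 / 253985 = 6.04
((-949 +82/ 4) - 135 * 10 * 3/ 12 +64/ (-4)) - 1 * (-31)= -1251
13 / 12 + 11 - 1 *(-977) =11869 / 12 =989.08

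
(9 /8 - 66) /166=-519 /1328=-0.39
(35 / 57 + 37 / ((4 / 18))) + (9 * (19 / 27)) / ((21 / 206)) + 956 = 2837467 / 2394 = 1185.24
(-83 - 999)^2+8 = 1170732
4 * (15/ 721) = 60/ 721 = 0.08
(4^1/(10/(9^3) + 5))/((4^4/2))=729/116960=0.01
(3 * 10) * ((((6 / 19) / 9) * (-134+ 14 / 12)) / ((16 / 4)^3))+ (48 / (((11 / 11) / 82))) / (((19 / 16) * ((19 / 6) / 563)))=20422285373 / 34656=589285.70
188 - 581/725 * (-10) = 28422/145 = 196.01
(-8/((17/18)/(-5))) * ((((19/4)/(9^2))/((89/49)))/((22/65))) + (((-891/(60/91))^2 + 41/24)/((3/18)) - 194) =10956701.23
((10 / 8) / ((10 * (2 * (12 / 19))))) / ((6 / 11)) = 209 / 1152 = 0.18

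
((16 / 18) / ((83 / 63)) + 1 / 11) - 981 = -894954 / 913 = -980.23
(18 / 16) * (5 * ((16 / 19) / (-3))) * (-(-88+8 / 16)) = -2625 / 19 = -138.16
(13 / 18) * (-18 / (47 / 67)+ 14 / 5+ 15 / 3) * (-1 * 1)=18187 / 1410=12.90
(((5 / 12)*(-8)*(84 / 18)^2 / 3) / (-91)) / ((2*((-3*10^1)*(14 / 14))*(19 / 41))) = -574 / 60021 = -0.01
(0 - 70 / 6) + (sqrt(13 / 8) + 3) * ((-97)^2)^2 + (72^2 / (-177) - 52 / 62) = 88529281 * sqrt(26) / 4 + 1457280265220 / 5487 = 378440934.04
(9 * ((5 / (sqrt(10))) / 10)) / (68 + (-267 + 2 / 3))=-27 * sqrt(10) / 11900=-0.01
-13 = -13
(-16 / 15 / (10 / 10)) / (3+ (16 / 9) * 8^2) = -48 / 5255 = -0.01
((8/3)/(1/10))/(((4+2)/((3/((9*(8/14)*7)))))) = 0.37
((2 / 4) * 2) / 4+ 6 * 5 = 121 / 4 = 30.25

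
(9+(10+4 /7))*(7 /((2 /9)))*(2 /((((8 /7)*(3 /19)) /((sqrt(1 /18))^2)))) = 18221 /48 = 379.60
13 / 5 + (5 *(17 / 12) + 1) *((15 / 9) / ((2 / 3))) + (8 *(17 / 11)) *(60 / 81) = 379763 / 11880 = 31.97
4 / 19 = 0.21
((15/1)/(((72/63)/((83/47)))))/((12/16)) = 30.90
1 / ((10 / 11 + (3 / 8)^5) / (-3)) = -1081344 / 330353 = -3.27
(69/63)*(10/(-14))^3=-2875/7203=-0.40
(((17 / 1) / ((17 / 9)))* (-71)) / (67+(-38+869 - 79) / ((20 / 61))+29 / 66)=-210870 / 779143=-0.27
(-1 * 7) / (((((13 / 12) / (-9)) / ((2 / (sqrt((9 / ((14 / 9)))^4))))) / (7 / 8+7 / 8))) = 19208 / 3159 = 6.08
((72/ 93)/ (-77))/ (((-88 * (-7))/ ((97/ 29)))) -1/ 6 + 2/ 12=-291/ 5330171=-0.00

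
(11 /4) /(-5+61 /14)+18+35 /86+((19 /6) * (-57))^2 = 50456099 /1548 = 32594.38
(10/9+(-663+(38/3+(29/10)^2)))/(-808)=576731/727200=0.79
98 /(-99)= -98 /99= -0.99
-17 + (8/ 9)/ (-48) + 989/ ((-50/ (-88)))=2326889/ 1350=1723.62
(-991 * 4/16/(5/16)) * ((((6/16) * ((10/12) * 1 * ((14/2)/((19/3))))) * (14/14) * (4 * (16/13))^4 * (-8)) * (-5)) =-3491506421760/542659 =-6434070.79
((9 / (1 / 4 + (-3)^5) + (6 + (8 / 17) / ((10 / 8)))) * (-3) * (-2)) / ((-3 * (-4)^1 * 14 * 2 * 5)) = 37373 / 1650700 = 0.02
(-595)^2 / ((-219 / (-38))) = 13452950 / 219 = 61429.00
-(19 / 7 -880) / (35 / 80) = 98256 / 49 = 2005.22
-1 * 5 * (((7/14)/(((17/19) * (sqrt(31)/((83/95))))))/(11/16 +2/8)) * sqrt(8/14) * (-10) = 2656 * sqrt(217)/11067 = 3.54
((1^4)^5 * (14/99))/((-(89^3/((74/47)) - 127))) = -0.00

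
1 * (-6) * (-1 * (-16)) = -96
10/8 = 5/4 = 1.25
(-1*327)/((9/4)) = -436/3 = -145.33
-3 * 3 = -9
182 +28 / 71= 12950 / 71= 182.39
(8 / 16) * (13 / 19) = 13 / 38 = 0.34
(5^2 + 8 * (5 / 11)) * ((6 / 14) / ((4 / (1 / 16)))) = 135 / 704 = 0.19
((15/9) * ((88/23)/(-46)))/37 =-220/58719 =-0.00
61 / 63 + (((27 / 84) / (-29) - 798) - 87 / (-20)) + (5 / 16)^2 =-1853531369 / 2338560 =-792.60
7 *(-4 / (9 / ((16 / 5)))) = -448 / 45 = -9.96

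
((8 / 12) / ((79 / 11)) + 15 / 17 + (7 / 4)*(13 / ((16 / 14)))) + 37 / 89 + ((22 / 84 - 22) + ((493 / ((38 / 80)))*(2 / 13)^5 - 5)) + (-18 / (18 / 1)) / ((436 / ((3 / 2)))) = -330739045164586511 / 61763536161049632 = -5.35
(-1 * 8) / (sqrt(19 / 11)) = -8 * sqrt(209) / 19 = -6.09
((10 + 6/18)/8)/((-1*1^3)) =-31/24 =-1.29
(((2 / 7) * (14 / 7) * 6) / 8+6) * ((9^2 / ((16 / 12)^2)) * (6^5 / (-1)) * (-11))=175375530 / 7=25053647.14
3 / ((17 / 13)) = 39 / 17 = 2.29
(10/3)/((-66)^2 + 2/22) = 110/143751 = 0.00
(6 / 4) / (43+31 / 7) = 21 / 664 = 0.03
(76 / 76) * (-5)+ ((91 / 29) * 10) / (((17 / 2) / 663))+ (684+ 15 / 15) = 90700 / 29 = 3127.59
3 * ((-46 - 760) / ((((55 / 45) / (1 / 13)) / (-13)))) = 21762 / 11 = 1978.36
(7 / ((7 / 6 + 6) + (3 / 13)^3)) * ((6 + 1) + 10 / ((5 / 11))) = 382278 / 13519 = 28.28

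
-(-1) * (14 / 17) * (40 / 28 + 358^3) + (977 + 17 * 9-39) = 37786855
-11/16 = -0.69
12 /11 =1.09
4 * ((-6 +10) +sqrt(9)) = 28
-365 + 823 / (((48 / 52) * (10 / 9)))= 437.42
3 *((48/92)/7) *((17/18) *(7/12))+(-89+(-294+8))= -51733/138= -374.88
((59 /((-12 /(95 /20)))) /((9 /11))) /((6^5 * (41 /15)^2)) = -308275 /627429888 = -0.00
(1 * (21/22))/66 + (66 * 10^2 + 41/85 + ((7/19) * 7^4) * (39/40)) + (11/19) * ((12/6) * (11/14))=81678932381/10943240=7463.87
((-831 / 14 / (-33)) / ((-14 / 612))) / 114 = -0.69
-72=-72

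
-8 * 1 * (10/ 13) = -80/ 13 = -6.15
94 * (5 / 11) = 470 / 11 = 42.73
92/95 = 0.97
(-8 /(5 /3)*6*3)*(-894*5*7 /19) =2703456 /19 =142287.16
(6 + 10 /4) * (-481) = -8177 /2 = -4088.50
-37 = -37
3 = 3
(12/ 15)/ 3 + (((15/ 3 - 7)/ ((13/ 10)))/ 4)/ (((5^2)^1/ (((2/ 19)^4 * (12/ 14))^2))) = 8654823720164/ 32455588971351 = 0.27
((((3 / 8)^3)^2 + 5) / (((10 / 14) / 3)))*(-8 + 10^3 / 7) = 232126473 / 81920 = 2833.58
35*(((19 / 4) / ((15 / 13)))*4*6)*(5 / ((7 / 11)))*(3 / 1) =81510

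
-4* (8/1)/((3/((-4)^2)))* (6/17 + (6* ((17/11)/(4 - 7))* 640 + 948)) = 98599936/561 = 175757.46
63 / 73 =0.86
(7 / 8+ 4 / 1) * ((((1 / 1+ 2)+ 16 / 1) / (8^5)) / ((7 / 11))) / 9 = 2717 / 5505024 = 0.00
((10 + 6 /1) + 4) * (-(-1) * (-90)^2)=162000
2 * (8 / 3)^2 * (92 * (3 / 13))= 11776 / 39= 301.95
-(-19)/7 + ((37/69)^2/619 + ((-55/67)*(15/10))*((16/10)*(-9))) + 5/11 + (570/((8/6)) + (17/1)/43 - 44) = 529284296430397/1307533454766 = 404.80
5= 5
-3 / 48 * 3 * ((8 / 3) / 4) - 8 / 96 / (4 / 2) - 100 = -601 / 6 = -100.17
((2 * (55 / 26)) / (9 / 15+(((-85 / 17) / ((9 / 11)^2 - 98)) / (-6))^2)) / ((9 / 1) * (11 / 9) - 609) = -686553758550 / 58231865539159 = -0.01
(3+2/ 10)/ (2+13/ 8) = 0.88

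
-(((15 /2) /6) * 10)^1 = -25 /2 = -12.50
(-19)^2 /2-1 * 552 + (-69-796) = -2473 /2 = -1236.50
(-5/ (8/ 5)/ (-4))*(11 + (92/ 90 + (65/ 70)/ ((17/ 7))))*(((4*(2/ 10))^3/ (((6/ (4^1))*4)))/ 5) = 18979/ 114750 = 0.17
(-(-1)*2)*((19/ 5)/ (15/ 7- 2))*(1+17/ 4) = 2793/ 10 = 279.30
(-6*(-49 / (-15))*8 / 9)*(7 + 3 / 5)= -29792 / 225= -132.41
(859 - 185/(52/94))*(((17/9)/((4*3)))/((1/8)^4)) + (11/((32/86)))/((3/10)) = 949987553/2808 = 338314.66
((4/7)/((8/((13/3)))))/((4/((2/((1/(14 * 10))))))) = 65/3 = 21.67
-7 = -7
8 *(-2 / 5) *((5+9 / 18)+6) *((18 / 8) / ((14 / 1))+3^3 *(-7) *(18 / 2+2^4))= 6085593 / 35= 173874.09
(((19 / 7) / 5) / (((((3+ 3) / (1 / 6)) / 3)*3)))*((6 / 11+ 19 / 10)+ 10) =26011 / 138600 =0.19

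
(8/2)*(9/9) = 4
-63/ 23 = -2.74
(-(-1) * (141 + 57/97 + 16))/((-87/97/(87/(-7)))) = 15286/7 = 2183.71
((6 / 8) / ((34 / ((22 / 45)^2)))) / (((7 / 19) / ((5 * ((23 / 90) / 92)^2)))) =2299 / 4164048000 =0.00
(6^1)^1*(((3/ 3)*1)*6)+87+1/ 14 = 1723/ 14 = 123.07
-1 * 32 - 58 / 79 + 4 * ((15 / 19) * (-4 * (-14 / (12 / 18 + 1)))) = 110130 / 1501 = 73.37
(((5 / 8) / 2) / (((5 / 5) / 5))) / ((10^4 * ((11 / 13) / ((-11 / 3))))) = -13 / 19200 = -0.00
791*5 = 3955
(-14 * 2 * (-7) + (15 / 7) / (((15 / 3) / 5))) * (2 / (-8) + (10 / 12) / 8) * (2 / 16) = -1387 / 384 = -3.61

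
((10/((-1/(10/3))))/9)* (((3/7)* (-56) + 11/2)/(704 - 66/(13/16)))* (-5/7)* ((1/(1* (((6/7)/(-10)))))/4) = 300625/1311552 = 0.23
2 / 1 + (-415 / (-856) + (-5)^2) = 23527 / 856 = 27.48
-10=-10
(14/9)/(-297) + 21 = 56119/2673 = 20.99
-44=-44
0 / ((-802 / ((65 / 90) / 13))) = 0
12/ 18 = 2/ 3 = 0.67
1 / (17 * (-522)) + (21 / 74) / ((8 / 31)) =2888191 / 2626704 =1.10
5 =5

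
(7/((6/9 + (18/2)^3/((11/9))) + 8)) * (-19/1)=-231/1051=-0.22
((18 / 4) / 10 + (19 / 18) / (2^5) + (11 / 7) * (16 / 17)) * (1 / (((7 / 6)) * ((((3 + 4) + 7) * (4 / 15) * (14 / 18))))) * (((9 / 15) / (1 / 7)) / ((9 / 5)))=2017227 / 1492736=1.35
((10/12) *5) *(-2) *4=-100/3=-33.33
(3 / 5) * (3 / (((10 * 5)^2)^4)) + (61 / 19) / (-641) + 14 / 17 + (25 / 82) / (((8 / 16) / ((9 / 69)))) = 34245603906251757173941 / 38133115039062500000000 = 0.90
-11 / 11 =-1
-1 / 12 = -0.08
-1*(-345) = 345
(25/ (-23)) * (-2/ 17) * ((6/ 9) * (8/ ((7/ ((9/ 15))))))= 160/ 2737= 0.06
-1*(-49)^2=-2401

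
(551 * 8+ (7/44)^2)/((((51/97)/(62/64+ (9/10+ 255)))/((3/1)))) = 34021418846011/5265920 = 6460679.02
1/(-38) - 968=-36785/38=-968.03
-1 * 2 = -2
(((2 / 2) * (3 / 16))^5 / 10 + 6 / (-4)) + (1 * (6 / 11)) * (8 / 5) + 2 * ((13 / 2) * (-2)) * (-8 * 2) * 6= 287824677489 / 115343360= 2495.37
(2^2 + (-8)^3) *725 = -368300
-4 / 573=-0.01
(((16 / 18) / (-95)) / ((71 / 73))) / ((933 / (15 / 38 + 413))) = -4587028 / 1076117535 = -0.00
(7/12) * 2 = 7/6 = 1.17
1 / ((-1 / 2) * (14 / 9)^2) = -81 / 98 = -0.83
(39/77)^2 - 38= -223781/5929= -37.74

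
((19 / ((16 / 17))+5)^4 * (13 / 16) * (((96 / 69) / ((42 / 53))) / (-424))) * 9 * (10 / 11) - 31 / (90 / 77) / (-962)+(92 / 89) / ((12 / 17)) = -9907039682127139007 / 894347052318720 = -11077.40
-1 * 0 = 0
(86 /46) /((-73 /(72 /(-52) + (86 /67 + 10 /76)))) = -43473 /55571542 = -0.00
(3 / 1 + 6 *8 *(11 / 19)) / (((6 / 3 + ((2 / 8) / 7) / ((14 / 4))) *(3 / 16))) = 81.69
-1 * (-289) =289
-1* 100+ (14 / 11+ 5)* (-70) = -5930 / 11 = -539.09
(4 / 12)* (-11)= -11 / 3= -3.67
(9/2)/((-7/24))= -108/7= -15.43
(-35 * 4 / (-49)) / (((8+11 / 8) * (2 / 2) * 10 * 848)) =1 / 27825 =0.00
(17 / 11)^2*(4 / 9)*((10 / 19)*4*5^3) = 5780000 / 20691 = 279.35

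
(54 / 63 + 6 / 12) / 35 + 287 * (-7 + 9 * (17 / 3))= 6187739 / 490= 12628.04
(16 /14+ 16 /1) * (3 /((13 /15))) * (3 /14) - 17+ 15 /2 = 4097 /1274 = 3.22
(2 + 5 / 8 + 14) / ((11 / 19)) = 2527 / 88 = 28.72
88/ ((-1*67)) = -88/ 67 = -1.31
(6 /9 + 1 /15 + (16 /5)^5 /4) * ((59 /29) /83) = 46805113 /22565625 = 2.07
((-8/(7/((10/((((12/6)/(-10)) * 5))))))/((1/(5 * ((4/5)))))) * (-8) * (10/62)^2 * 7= -64000/961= -66.60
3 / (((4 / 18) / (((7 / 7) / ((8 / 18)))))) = 243 / 8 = 30.38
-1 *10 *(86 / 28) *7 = -215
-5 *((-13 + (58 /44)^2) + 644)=-1531225 /484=-3163.69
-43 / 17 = -2.53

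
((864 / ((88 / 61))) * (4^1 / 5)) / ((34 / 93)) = 1225368 / 935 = 1310.55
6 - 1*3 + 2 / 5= 17 / 5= 3.40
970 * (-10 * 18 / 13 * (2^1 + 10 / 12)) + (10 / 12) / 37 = -109823335 / 2886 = -38053.82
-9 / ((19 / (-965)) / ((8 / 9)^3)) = 494080 / 1539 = 321.04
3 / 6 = 1 / 2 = 0.50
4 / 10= 2 / 5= 0.40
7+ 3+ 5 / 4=45 / 4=11.25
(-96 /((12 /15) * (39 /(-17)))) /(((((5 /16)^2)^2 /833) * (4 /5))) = 1856110592 /325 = 5711109.51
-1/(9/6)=-2/3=-0.67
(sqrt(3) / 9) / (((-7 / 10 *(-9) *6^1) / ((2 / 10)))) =sqrt(3) / 1701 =0.00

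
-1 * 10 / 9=-10 / 9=-1.11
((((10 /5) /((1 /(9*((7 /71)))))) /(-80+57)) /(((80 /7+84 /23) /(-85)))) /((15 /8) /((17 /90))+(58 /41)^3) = 87839125290 /2576739074227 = 0.03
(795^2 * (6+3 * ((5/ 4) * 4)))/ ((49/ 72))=136517400/ 7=19502485.71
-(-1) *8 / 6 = 1.33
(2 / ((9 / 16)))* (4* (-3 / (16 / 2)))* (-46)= 736 / 3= 245.33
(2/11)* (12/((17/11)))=24/17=1.41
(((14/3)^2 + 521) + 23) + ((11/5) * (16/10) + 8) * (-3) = 119524/225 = 531.22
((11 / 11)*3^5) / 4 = 243 / 4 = 60.75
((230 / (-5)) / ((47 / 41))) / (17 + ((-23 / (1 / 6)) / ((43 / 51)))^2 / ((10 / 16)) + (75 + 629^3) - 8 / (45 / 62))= -156924630 / 973361481789043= -0.00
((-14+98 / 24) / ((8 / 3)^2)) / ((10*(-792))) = 119 / 675840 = 0.00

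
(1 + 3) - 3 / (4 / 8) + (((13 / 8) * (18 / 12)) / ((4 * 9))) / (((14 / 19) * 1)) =-5129 / 2688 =-1.91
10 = 10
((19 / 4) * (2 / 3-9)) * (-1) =475 / 12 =39.58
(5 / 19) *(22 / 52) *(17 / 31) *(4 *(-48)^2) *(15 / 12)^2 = 6732000 / 7657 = 879.20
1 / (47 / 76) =1.62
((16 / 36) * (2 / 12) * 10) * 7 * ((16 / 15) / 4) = 112 / 81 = 1.38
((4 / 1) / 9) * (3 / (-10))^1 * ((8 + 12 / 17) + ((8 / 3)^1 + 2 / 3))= -1228 / 765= -1.61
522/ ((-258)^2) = 29/ 3698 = 0.01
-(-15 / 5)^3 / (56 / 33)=891 / 56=15.91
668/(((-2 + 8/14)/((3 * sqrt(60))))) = -14028 * sqrt(15)/5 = -10866.04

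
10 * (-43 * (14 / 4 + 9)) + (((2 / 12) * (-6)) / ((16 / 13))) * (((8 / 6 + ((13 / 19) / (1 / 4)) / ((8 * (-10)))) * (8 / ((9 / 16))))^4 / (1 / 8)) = -33022065919093357199 / 43286201600625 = -762877.42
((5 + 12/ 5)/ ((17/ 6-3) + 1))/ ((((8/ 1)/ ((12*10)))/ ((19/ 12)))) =2109/ 10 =210.90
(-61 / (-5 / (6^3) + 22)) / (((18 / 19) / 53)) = -737124 / 4747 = -155.28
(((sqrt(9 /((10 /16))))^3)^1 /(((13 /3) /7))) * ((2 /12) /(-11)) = -1512 * sqrt(10) /3575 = -1.34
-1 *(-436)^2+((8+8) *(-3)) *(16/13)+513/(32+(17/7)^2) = -1530068977/8047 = -190141.54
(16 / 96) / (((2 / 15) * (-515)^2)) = 0.00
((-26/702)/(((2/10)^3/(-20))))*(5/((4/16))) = 50000/27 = 1851.85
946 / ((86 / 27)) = 297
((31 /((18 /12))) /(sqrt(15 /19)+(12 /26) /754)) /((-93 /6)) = -1.50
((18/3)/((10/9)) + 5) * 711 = 7394.40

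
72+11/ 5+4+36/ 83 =32633/ 415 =78.63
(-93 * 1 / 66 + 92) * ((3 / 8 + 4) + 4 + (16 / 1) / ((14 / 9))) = 189335 / 112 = 1690.49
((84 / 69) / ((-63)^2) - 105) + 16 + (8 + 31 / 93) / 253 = -12762370 / 143451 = -88.97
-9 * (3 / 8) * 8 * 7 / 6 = -63 / 2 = -31.50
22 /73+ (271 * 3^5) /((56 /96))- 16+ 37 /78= 4498996975 /39858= 112875.63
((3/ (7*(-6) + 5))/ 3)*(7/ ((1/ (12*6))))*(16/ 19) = -8064/ 703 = -11.47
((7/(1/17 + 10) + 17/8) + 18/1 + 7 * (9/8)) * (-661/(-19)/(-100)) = -3243527/324900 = -9.98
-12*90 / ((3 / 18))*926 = -6000480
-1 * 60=-60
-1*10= -10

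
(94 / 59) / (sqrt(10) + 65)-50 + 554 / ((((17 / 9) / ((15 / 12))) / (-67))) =-41622615587 / 1691058-94 * sqrt(10) / 248685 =-24613.36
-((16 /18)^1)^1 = -8 /9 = -0.89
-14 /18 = -7 /9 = -0.78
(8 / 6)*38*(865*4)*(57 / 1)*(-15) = -149887200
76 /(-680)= -19 /170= -0.11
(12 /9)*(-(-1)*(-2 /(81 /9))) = -8 /27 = -0.30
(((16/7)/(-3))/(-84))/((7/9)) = 4/343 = 0.01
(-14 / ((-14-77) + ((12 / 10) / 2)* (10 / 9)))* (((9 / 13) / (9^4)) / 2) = 0.00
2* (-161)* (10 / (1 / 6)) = -19320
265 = 265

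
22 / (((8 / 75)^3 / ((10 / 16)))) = 23203125 / 2048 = 11329.65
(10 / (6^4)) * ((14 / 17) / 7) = 0.00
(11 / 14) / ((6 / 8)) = 22 / 21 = 1.05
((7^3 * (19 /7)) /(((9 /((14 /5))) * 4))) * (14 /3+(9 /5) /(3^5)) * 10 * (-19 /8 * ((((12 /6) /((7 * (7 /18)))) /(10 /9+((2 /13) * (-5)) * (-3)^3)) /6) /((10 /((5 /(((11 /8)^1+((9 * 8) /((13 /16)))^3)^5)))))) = -8488251230056960273028936 /61577766162855102790403727308254645679931258208983975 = -0.00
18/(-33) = -6/11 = -0.55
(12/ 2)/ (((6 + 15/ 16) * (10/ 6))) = 96/ 185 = 0.52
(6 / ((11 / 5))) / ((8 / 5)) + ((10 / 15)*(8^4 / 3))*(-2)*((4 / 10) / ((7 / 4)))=-5743543 / 13860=-414.40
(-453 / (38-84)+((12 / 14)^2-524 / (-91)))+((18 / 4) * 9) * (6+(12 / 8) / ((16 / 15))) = 296577391 / 937664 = 316.29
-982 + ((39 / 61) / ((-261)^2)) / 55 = -74810709257 / 76181985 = -982.00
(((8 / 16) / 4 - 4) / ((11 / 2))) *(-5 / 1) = 155 / 44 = 3.52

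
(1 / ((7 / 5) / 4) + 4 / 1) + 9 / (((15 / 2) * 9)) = 734 / 105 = 6.99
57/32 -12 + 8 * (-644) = -165191/32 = -5162.22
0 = 0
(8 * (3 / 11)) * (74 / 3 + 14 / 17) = 55.61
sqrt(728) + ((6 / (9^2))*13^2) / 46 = 169 / 621 + 2*sqrt(182) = 27.25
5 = 5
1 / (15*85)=1 / 1275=0.00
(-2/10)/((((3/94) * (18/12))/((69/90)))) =-3.20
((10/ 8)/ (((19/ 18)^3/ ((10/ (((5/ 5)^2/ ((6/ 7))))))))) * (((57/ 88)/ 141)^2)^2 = 1038825/ 256053179723264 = 0.00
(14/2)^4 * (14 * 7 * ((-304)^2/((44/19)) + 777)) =9572842441.27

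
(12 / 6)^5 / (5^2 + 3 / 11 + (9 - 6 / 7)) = 0.96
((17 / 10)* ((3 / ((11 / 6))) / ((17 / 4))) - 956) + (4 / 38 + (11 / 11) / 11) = -998131 / 1045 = -955.15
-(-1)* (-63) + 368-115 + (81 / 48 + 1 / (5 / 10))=3099 / 16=193.69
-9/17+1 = 8/17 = 0.47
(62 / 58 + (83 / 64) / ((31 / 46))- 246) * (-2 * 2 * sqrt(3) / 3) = 561.20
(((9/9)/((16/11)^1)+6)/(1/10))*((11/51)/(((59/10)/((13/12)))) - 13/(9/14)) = -64980565/48144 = -1349.71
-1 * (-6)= 6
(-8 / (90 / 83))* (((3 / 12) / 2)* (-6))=83 / 15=5.53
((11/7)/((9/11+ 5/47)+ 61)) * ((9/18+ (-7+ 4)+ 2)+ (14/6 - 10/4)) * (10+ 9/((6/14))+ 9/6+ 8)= -0.69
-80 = -80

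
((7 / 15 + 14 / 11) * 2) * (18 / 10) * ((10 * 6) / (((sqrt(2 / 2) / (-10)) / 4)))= -15028.36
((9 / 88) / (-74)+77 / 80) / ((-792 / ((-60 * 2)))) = 15647 / 107448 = 0.15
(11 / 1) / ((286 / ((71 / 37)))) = 71 / 962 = 0.07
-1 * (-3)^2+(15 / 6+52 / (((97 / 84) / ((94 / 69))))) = 244725 / 4462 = 54.85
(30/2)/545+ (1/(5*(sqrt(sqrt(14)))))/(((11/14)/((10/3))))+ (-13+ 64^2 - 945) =2*14^(3/4)/33+ 342045/109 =3138.47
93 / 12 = 31 / 4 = 7.75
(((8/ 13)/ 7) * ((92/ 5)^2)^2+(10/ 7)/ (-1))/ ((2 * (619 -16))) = 40930937/ 4899375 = 8.35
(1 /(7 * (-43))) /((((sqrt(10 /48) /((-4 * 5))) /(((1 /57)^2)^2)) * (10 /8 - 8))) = -32 * sqrt(30) /85788620127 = -0.00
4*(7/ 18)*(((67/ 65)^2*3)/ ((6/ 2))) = 62846/ 38025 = 1.65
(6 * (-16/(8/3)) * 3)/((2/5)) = -270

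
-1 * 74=-74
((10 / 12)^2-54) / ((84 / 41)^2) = -3225839 / 254016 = -12.70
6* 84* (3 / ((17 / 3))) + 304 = 9704 / 17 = 570.82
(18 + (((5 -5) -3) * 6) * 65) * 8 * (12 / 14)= -7899.43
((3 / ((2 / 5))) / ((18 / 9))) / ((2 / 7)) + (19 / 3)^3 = 57707 / 216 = 267.16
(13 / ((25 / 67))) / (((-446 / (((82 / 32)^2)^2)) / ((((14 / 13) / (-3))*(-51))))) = -22529792453 / 365363200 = -61.66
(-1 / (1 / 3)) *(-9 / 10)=2.70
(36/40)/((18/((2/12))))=1/120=0.01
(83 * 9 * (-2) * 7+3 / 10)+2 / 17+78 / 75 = -8888061 / 850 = -10456.54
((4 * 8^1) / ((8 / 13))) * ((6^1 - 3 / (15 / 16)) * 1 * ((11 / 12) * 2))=4004 / 15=266.93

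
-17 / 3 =-5.67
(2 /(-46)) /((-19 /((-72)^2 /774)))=288 /18791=0.02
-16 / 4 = -4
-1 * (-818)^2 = -669124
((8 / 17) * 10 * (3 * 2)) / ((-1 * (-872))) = 60 / 1853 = 0.03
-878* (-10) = 8780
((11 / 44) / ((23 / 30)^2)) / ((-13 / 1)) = -225 / 6877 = -0.03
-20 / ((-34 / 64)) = 640 / 17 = 37.65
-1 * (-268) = 268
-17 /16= -1.06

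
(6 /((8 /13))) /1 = 39 /4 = 9.75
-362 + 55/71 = -25647/71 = -361.23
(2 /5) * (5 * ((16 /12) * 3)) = 8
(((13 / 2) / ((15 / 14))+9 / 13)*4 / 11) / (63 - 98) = -5272 / 75075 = -0.07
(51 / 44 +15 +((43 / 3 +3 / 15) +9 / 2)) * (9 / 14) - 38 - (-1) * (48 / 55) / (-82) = -1943063 / 126280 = -15.39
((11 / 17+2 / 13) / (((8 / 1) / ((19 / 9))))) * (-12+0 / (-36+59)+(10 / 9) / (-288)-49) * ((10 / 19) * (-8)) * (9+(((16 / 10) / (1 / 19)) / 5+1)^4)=255262889506763 / 1864687500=136893.12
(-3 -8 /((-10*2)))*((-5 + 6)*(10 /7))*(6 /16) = -39 /28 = -1.39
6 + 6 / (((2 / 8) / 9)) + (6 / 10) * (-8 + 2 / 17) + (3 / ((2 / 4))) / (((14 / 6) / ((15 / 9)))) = 221.56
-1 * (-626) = 626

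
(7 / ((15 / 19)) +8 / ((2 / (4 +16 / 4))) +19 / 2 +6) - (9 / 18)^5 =27041 / 480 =56.34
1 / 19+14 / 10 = 138 / 95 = 1.45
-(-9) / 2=9 / 2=4.50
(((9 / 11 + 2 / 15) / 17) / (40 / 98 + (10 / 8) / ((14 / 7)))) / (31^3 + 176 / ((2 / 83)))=61544 / 42140847375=0.00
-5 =-5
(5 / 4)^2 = 25 / 16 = 1.56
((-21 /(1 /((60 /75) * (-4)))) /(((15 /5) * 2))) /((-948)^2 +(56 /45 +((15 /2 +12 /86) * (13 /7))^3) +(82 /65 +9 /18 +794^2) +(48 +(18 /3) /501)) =238715068318272 /32653810249158757991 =0.00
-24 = -24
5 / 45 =0.11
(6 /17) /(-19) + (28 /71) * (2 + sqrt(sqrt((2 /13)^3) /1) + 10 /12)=28 * 13^(1 /4) * 2^(3 /4) /923 + 75596 /68799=1.20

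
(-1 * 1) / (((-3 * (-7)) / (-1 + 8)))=-1 / 3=-0.33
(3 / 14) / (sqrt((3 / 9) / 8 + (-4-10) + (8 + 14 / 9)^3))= 0.01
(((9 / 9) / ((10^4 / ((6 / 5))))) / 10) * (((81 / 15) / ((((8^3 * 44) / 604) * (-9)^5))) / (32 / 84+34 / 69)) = -24311 / 721923840000000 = -0.00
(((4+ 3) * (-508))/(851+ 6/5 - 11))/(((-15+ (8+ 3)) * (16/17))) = 75565/67296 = 1.12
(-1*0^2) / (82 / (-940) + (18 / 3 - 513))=0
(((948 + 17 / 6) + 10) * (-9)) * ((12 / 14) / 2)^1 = -3706.07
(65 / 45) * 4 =52 / 9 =5.78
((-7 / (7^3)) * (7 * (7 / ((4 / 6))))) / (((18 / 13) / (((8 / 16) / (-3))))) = 0.18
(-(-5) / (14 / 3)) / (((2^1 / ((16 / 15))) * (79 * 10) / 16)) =32 / 2765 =0.01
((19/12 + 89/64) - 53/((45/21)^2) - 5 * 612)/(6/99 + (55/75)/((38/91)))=-9235163047/5467680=-1689.05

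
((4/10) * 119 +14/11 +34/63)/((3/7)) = 171214/1485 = 115.30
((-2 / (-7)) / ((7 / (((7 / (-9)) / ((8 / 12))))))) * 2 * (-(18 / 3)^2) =24 / 7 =3.43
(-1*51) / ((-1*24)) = 17 / 8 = 2.12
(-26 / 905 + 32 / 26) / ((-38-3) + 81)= 7071 / 235300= 0.03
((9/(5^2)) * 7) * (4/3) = 84/25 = 3.36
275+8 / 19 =5233 / 19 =275.42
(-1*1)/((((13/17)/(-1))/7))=119/13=9.15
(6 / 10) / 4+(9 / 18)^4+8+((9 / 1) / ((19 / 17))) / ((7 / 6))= 160821 / 10640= 15.11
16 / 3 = 5.33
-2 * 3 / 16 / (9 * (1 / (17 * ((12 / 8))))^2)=-867 / 32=-27.09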